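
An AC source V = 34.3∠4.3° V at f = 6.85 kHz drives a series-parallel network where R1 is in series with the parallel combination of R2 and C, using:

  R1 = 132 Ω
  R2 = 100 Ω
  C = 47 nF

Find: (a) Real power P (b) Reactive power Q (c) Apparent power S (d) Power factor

Step 1 — Angular frequency: ω = 2π·f = 2π·6850 = 4.304e+04 rad/s.
Step 2 — Component impedances:
  R1: Z = R = 132 Ω
  R2: Z = R = 100 Ω
  C: Z = 1/(jωC) = -j/(ω·C) = 0 - j494.3 Ω
Step 3 — Parallel branch: R2 || C = 1/(1/R2 + 1/C) = 96.07 - j19.43 Ω.
Step 4 — Series with R1: Z_total = R1 + (R2 || C) = 228.1 - j19.43 Ω = 228.9∠-4.9° Ω.
Step 5 — Source phasor: V = 34.3∠4.3° V = 34.2 + j2.572 V.
Step 6 — Current: I = V / Z = 0.1479 + j0.02388 A = 0.1499∠9.2° A.
Step 7 — Complex power: S = V·I* = 5.121 - j0.4364 VA.
Step 8 — Real power: P = Re(S) = 5.121 W.
Step 9 — Reactive power: Q = Im(S) = -0.4364 VAR.
Step 10 — Apparent power: |S| = 5.14 VA.
Step 11 — Power factor: PF = P/|S| = 0.9964 (leading).

(a) P = 5.121 W  (b) Q = -0.4364 VAR  (c) S = 5.14 VA  (d) PF = 0.9964 (leading)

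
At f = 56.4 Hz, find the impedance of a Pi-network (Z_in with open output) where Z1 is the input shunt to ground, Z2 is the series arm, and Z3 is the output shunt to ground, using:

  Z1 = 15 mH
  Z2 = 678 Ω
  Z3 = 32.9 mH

Step 1 — Angular frequency: ω = 2π·f = 2π·56.4 = 354.4 rad/s.
Step 2 — Component impedances:
  Z1: Z = jωL = j·354.4·0.015 = 0 + j5.316 Ω
  Z2: Z = R = 678 Ω
  Z3: Z = jωL = j·354.4·0.0329 = 0 + j11.66 Ω
Step 3 — With open output, the series arm Z2 and the output shunt Z3 appear in series to ground: Z2 + Z3 = 678 + j11.66 Ω.
Step 4 — Parallel with input shunt Z1: Z_in = Z1 || (Z2 + Z3) = 0.04165 + j5.315 Ω = 5.315∠89.6° Ω.

Z = 0.04165 + j5.315 Ω = 5.315∠89.6° Ω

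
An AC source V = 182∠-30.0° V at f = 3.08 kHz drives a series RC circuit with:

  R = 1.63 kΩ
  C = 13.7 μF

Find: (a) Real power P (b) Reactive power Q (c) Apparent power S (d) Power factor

Step 1 — Angular frequency: ω = 2π·f = 2π·3080 = 1.935e+04 rad/s.
Step 2 — Component impedances:
  R: Z = R = 1630 Ω
  C: Z = 1/(jωC) = -j/(ω·C) = 0 - j3.772 Ω
Step 3 — Series combination: Z_total = R + C = 1630 - j3.772 Ω = 1630∠-0.1° Ω.
Step 4 — Source phasor: V = 182∠-30.0° V = 157.6 - j91 V.
Step 5 — Current: I = V / Z = 0.09683 - j0.0556 A = 0.1117∠-29.9° A.
Step 6 — Complex power: S = V·I* = 20.32 - j0.04702 VA.
Step 7 — Real power: P = Re(S) = 20.32 W.
Step 8 — Reactive power: Q = Im(S) = -0.04702 VAR.
Step 9 — Apparent power: |S| = 20.32 VA.
Step 10 — Power factor: PF = P/|S| = 1 (leading).

(a) P = 20.32 W  (b) Q = -0.04702 VAR  (c) S = 20.32 VA  (d) PF = 1 (leading)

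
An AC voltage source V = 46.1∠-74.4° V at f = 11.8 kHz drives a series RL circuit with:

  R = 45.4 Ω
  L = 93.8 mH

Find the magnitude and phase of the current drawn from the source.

Step 1 — Angular frequency: ω = 2π·f = 2π·1.18e+04 = 7.414e+04 rad/s.
Step 2 — Component impedances:
  R: Z = R = 45.4 Ω
  L: Z = jωL = j·7.414e+04·0.0938 = 0 + j6954 Ω
Step 3 — Series combination: Z_total = R + L = 45.4 + j6954 Ω = 6955∠89.6° Ω.
Step 4 — Source phasor: V = 46.1∠-74.4° V = 12.4 - j44.4 V.
Step 5 — Ohm's law: I = V / Z_total = (12.4 - j44.4) / (45.4 + j6954) = -0.006373 - j0.001824 A.
Step 6 — Convert to polar: |I| = 0.006629 A, ∠I = -164.0°.

I = 0.006629∠-164.0° A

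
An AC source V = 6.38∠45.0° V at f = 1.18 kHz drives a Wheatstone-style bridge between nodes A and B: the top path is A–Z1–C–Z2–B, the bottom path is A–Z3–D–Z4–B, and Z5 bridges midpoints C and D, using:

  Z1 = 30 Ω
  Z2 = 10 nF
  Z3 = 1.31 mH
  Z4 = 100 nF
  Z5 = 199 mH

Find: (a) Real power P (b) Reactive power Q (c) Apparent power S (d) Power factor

Step 1 — Angular frequency: ω = 2π·f = 2π·1180 = 7414 rad/s.
Step 2 — Component impedances:
  Z1: Z = R = 30 Ω
  Z2: Z = 1/(jωC) = -j/(ω·C) = 0 - j1.349e+04 Ω
  Z3: Z = jωL = j·7414·0.00131 = 0 + j9.713 Ω
  Z4: Z = 1/(jωC) = -j/(ω·C) = 0 - j1349 Ω
  Z5: Z = jωL = j·7414·0.199 = 0 + j1475 Ω
Step 3 — Bridge requires nodal analysis (the Z5 bridge couples midpoints C and D, so the two paths cannot be reduced to a simple series/parallel combination). Setting node B to ground and injecting 1 A at node A, the 3-node admittance system at A, C, D solves to V_A = Z_AB = 0.2779 - j1218 Ω = 1218∠-90.0° Ω.
Step 4 — Source phasor: V = 6.38∠45.0° V = 4.511 + j4.511 V.
Step 5 — Current: I = V / Z = -0.003703 + j0.003704 A = 0.005237∠135.0° A.
Step 6 — Complex power: S = V·I* = 7.624e-06 - j0.03341 VA.
Step 7 — Real power: P = Re(S) = 7.624e-06 W.
Step 8 — Reactive power: Q = Im(S) = -0.03341 VAR.
Step 9 — Apparent power: |S| = 0.03341 VA.
Step 10 — Power factor: PF = P/|S| = 0.0002282 (leading).

(a) P = 7.624e-06 W  (b) Q = -0.03341 VAR  (c) S = 0.03341 VA  (d) PF = 0.0002282 (leading)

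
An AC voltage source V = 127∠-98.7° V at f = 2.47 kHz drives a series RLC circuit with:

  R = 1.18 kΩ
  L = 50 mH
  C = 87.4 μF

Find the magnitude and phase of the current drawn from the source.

Step 1 — Angular frequency: ω = 2π·f = 2π·2470 = 1.552e+04 rad/s.
Step 2 — Component impedances:
  R: Z = R = 1180 Ω
  L: Z = jωL = j·1.552e+04·0.05 = 0 + j776 Ω
  C: Z = 1/(jωC) = -j/(ω·C) = 0 - j0.7372 Ω
Step 3 — Series combination: Z_total = R + L + C = 1180 + j775.2 Ω = 1412∠33.3° Ω.
Step 4 — Source phasor: V = 127∠-98.7° V = -19.21 - j125.5 V.
Step 5 — Ohm's law: I = V / Z_total = (-19.21 - j125.5) / (1180 + j775.2) = -0.06019 - j0.06684 A.
Step 6 — Convert to polar: |I| = 0.08995 A, ∠I = -132.0°.

I = 0.08995∠-132.0° A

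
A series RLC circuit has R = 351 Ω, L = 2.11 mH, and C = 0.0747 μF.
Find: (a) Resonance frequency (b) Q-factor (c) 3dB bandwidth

Step 1 — Resonance: ω₀ = 1/√(LC) = 1/√(0.00211·7.47e-08) = 7.965e+04 rad/s.
Step 2 — f₀ = ω₀/(2π) = 1.268e+04 Hz.
Step 3 — Series Q: Q = ω₀L/R = 7.965e+04·0.00211/351 = 0.4788.
Step 4 — Bandwidth: Δω = ω₀/Q = 1.664e+05 rad/s; BW = Δω/(2π) = 2.648e+04 Hz.

(a) f₀ = 1.268e+04 Hz  (b) Q = 0.4788  (c) BW = 2.648e+04 Hz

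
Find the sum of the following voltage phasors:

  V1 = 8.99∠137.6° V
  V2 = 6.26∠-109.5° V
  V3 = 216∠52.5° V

Step 1 — Convert each phasor to rectangular form:
  V1 = 8.99·(cos(137.6°) + j·sin(137.6°)) = -6.639 + j6.062 V
  V2 = 6.26·(cos(-109.5°) + j·sin(-109.5°)) = -2.09 - j5.901 V
  V3 = 216·(cos(52.5°) + j·sin(52.5°)) = 131.5 + j171.4 V
Step 2 — Sum components: V_total = 122.8 + j171.5 V.
Step 3 — Convert to polar: |V_total| = 210.9 V, ∠V_total = 54.4°.

V_total = 210.9∠54.4° V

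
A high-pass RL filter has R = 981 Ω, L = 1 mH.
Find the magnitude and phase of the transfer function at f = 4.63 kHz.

Step 1 — Angular frequency: ω = 2π·4630 = 2.909e+04 rad/s.
Step 2 — Transfer function: H(jω) = jωL/(R + jωL).
Step 3 — Numerator jωL = j·29.09; denominator R + jωL = 981 + j29.09.
Step 4 — H = 0.0008786 + j0.02963.
Step 5 — Magnitude: |H| = 0.02964 (-30.6 dB); phase: φ = 88.3°.

|H| = 0.02964 (-30.6 dB), φ = 88.3°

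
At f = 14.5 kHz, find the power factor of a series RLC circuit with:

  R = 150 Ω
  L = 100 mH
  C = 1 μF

Step 1 — Angular frequency: ω = 2π·f = 2π·1.45e+04 = 9.111e+04 rad/s.
Step 2 — Component impedances:
  R: Z = R = 150 Ω
  L: Z = jωL = j·9.111e+04·0.1 = 0 + j9111 Ω
  C: Z = 1/(jωC) = -j/(ω·C) = 0 - j10.98 Ω
Step 3 — Series combination: Z_total = R + L + C = 150 + j9100 Ω = 9101∠89.1° Ω.
Step 4 — Power factor: PF = cos(φ) = Re(Z)/|Z| = 150/9101 = 0.01648.
Step 5 — Type: Im(Z) = 9100 ⇒ lagging (phase φ = 89.1°).

PF = 0.01648 (lagging, φ = 89.1°)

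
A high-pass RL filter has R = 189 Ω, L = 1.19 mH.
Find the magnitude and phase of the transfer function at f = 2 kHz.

Step 1 — Angular frequency: ω = 2π·2000 = 1.257e+04 rad/s.
Step 2 — Transfer function: H(jω) = jωL/(R + jωL).
Step 3 — Numerator jωL = j·14.95; denominator R + jωL = 189 + j14.95.
Step 4 — H = 0.006221 + j0.07863.
Step 5 — Magnitude: |H| = 0.07888 (-22.1 dB); phase: φ = 85.5°.

|H| = 0.07888 (-22.1 dB), φ = 85.5°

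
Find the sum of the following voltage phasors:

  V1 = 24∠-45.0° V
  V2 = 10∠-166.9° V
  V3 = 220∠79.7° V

Step 1 — Convert each phasor to rectangular form:
  V1 = 24·(cos(-45.0°) + j·sin(-45.0°)) = 16.97 - j16.97 V
  V2 = 10·(cos(-166.9°) + j·sin(-166.9°)) = -9.74 - j2.267 V
  V3 = 220·(cos(79.7°) + j·sin(79.7°)) = 39.34 + j216.5 V
Step 2 — Sum components: V_total = 46.57 + j197.2 V.
Step 3 — Convert to polar: |V_total| = 202.6 V, ∠V_total = 76.7°.

V_total = 202.6∠76.7° V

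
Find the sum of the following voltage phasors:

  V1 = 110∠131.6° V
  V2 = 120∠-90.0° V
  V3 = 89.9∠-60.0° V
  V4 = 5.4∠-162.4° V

Step 1 — Convert each phasor to rectangular form:
  V1 = 110·(cos(131.6°) + j·sin(131.6°)) = -73.03 + j82.26 V
  V2 = 120·(cos(-90.0°) + j·sin(-90.0°)) = 0 - j120 V
  V3 = 89.9·(cos(-60.0°) + j·sin(-60.0°)) = 44.95 - j77.86 V
  V4 = 5.4·(cos(-162.4°) + j·sin(-162.4°)) = -5.147 - j1.633 V
Step 2 — Sum components: V_total = -33.23 - j117.2 V.
Step 3 — Convert to polar: |V_total| = 121.8 V, ∠V_total = -105.8°.

V_total = 121.8∠-105.8° V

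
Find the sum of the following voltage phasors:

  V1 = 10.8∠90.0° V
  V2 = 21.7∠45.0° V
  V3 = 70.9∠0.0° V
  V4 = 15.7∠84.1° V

Step 1 — Convert each phasor to rectangular form:
  V1 = 10.8·(cos(90.0°) + j·sin(90.0°)) = 0 + j10.8 V
  V2 = 21.7·(cos(45.0°) + j·sin(45.0°)) = 15.34 + j15.34 V
  V3 = 70.9·(cos(0.0°) + j·sin(0.0°)) = 70.9 V
  V4 = 15.7·(cos(84.1°) + j·sin(84.1°)) = 1.614 + j15.62 V
Step 2 — Sum components: V_total = 87.86 + j41.76 V.
Step 3 — Convert to polar: |V_total| = 97.28 V, ∠V_total = 25.4°.

V_total = 97.28∠25.4° V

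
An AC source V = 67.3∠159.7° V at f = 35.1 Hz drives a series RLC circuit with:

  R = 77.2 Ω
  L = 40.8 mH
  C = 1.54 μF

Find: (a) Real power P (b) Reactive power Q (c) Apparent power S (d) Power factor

Step 1 — Angular frequency: ω = 2π·f = 2π·35.1 = 220.5 rad/s.
Step 2 — Component impedances:
  R: Z = R = 77.2 Ω
  L: Z = jωL = j·220.5·0.0408 = 0 + j8.998 Ω
  C: Z = 1/(jωC) = -j/(ω·C) = 0 - j2944 Ω
Step 3 — Series combination: Z_total = R + L + C = 77.2 - j2935 Ω = 2936∠-88.5° Ω.
Step 4 — Source phasor: V = 67.3∠159.7° V = -63.12 + j23.35 V.
Step 5 — Current: I = V / Z = -0.008514 - j0.02128 A = 0.02292∠-111.8° A.
Step 6 — Complex power: S = V·I* = 0.04055 - j1.542 VA.
Step 7 — Real power: P = Re(S) = 0.04055 W.
Step 8 — Reactive power: Q = Im(S) = -1.542 VAR.
Step 9 — Apparent power: |S| = 1.542 VA.
Step 10 — Power factor: PF = P/|S| = 0.02629 (leading).

(a) P = 0.04055 W  (b) Q = -1.542 VAR  (c) S = 1.542 VA  (d) PF = 0.02629 (leading)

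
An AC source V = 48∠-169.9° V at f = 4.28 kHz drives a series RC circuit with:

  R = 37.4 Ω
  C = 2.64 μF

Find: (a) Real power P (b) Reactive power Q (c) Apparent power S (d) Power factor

Step 1 — Angular frequency: ω = 2π·f = 2π·4280 = 2.689e+04 rad/s.
Step 2 — Component impedances:
  R: Z = R = 37.4 Ω
  C: Z = 1/(jωC) = -j/(ω·C) = 0 - j14.09 Ω
Step 3 — Series combination: Z_total = R + C = 37.4 - j14.09 Ω = 39.96∠-20.6° Ω.
Step 4 — Source phasor: V = 48∠-169.9° V = -47.26 - j8.418 V.
Step 5 — Current: I = V / Z = -1.032 - j0.6139 A = 1.201∠-149.3° A.
Step 6 — Complex power: S = V·I* = 53.95 - j20.32 VA.
Step 7 — Real power: P = Re(S) = 53.95 W.
Step 8 — Reactive power: Q = Im(S) = -20.32 VAR.
Step 9 — Apparent power: |S| = 57.65 VA.
Step 10 — Power factor: PF = P/|S| = 0.9358 (leading).

(a) P = 53.95 W  (b) Q = -20.32 VAR  (c) S = 57.65 VA  (d) PF = 0.9358 (leading)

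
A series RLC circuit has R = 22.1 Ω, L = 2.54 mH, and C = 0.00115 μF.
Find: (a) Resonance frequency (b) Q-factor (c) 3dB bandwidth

Step 1 — Resonance condition Im(Z)=0 gives ω₀ = 1/√(LC).
Step 2 — ω₀ = 1/√(0.00254·1.15e-09) = 5.851e+05 rad/s.
Step 3 — f₀ = ω₀/(2π) = 9.312e+04 Hz.
Step 4 — Series Q: Q = ω₀L/R = 5.851e+05·0.00254/22.1 = 67.25.
Step 5 — 3dB bandwidth: Δω = ω₀/Q = 8701 rad/s; BW = Δω/(2π) = 1385 Hz.

(a) f₀ = 9.312e+04 Hz  (b) Q = 67.25  (c) BW = 1385 Hz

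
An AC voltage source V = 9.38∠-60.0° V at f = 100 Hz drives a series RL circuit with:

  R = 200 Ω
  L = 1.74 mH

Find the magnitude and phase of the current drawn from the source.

Step 1 — Angular frequency: ω = 2π·f = 2π·100 = 628.3 rad/s.
Step 2 — Component impedances:
  R: Z = R = 200 Ω
  L: Z = jωL = j·628.3·0.00174 = 0 + j1.093 Ω
Step 3 — Series combination: Z_total = R + L = 200 + j1.093 Ω = 200∠0.3° Ω.
Step 4 — Source phasor: V = 9.38∠-60.0° V = 4.69 - j8.123 V.
Step 5 — Ohm's law: I = V / Z_total = (4.69 - j8.123) / (200 + j1.093) = 0.02323 - j0.04074 A.
Step 6 — Convert to polar: |I| = 0.0469 A, ∠I = -60.3°.

I = 0.0469∠-60.3° A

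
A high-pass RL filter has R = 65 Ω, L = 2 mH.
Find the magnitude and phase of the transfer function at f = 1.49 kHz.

Step 1 — Angular frequency: ω = 2π·1490 = 9362 rad/s.
Step 2 — Transfer function: H(jω) = jωL/(R + jωL).
Step 3 — Numerator jωL = j·18.72; denominator R + jωL = 65 + j18.72.
Step 4 — H = 0.07662 + j0.266.
Step 5 — Magnitude: |H| = 0.2768 (-11.2 dB); phase: φ = 73.9°.

|H| = 0.2768 (-11.2 dB), φ = 73.9°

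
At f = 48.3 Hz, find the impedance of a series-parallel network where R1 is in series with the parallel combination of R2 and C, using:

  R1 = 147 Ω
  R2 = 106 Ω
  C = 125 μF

Step 1 — Angular frequency: ω = 2π·f = 2π·48.3 = 303.5 rad/s.
Step 2 — Component impedances:
  R1: Z = R = 147 Ω
  R2: Z = R = 106 Ω
  C: Z = 1/(jωC) = -j/(ω·C) = 0 - j26.36 Ω
Step 3 — Parallel branch: R2 || C = 1/(1/R2 + 1/C) = 6.174 - j24.83 Ω.
Step 4 — Series with R1: Z_total = R1 + (R2 || C) = 153.2 - j24.83 Ω = 155.2∠-9.2° Ω.

Z = 153.2 - j24.83 Ω = 155.2∠-9.2° Ω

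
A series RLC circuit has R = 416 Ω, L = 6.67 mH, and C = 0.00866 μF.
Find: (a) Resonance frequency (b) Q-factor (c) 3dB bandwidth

Step 1 — Resonance: ω₀ = 1/√(LC) = 1/√(0.00667·8.66e-09) = 1.316e+05 rad/s.
Step 2 — f₀ = ω₀/(2π) = 2.094e+04 Hz.
Step 3 — Series Q: Q = ω₀L/R = 1.316e+05·0.00667/416 = 2.11.
Step 4 — Bandwidth: Δω = ω₀/Q = 6.237e+04 rad/s; BW = Δω/(2π) = 9926 Hz.

(a) f₀ = 2.094e+04 Hz  (b) Q = 2.11  (c) BW = 9926 Hz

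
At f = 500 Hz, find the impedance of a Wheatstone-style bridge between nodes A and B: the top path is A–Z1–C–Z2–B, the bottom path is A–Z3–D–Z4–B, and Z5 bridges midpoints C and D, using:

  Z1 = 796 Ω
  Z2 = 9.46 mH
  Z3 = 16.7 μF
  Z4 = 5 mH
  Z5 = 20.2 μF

Step 1 — Angular frequency: ω = 2π·f = 2π·500 = 3142 rad/s.
Step 2 — Component impedances:
  Z1: Z = R = 796 Ω
  Z2: Z = jωL = j·3142·0.00946 = 0 + j29.72 Ω
  Z3: Z = 1/(jωC) = -j/(ω·C) = 0 - j19.06 Ω
  Z4: Z = jωL = j·3142·0.005 = 0 + j15.71 Ω
  Z5: Z = 1/(jωC) = -j/(ω·C) = 0 - j15.76 Ω
Step 3 — Bridge requires nodal analysis (the Z5 bridge couples midpoints C and D, so the two paths cannot be reduced to a simple series/parallel combination). Setting node B to ground and injecting 1 A at node A, the 3-node admittance system at A, C, D solves to V_A = Z_AB = 0.9406 - j11.62 Ω = 11.66∠-85.4° Ω.

Z = 0.9406 - j11.62 Ω = 11.66∠-85.4° Ω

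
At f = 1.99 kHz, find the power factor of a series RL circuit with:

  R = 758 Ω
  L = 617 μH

Step 1 — Angular frequency: ω = 2π·f = 2π·1990 = 1.25e+04 rad/s.
Step 2 — Component impedances:
  R: Z = R = 758 Ω
  L: Z = jωL = j·1.25e+04·0.000617 = 0 + j7.715 Ω
Step 3 — Series combination: Z_total = R + L = 758 + j7.715 Ω = 758∠0.6° Ω.
Step 4 — Power factor: PF = cos(φ) = Re(Z)/|Z| = 758/758.04 = 0.9999.
Step 5 — Type: Im(Z) = 7.715 ⇒ lagging (phase φ = 0.6°).

PF = 0.9999 (lagging, φ = 0.6°)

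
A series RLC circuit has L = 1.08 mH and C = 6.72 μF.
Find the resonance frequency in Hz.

Step 1 — Resonance condition Im(Z)=0 gives ω₀ = 1/√(LC).
Step 2 — ω₀ = 1/√(0.00108·6.72e-06) = 1.174e+04 rad/s.
Step 3 — f₀ = ω₀/(2π) = 1868 Hz.

f₀ = 1868 Hz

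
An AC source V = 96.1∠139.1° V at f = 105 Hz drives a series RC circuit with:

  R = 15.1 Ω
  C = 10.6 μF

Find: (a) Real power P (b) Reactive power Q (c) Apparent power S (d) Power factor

Step 1 — Angular frequency: ω = 2π·f = 2π·105 = 659.7 rad/s.
Step 2 — Component impedances:
  R: Z = R = 15.1 Ω
  C: Z = 1/(jωC) = -j/(ω·C) = 0 - j143 Ω
Step 3 — Series combination: Z_total = R + C = 15.1 - j143 Ω = 143.8∠-84.0° Ω.
Step 4 — Source phasor: V = 96.1∠139.1° V = -72.64 + j62.92 V.
Step 5 — Current: I = V / Z = -0.4882 - j0.4564 A = 0.6683∠-136.9° A.
Step 6 — Complex power: S = V·I* = 6.745 - j63.87 VA.
Step 7 — Real power: P = Re(S) = 6.745 W.
Step 8 — Reactive power: Q = Im(S) = -63.87 VAR.
Step 9 — Apparent power: |S| = 64.23 VA.
Step 10 — Power factor: PF = P/|S| = 0.105 (leading).

(a) P = 6.745 W  (b) Q = -63.87 VAR  (c) S = 64.23 VA  (d) PF = 0.105 (leading)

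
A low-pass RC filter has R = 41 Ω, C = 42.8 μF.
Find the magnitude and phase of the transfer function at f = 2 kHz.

Step 1 — Angular frequency: ω = 2π·2000 = 1.257e+04 rad/s.
Step 2 — Transfer function: H(jω) = 1/(1 + jωRC).
Step 3 — Denominator: 1 + jωRC = 1 + j·1.257e+04·41·4.28e-05 = 1 + j22.05.
Step 4 — H = 0.002052 - j0.04526.
Step 5 — Magnitude: |H| = 0.0453 (-26.9 dB); phase: φ = -87.4°.

|H| = 0.0453 (-26.9 dB), φ = -87.4°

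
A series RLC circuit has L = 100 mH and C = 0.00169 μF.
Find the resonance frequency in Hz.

Step 1 — Resonance condition Im(Z)=0 gives ω₀ = 1/√(LC).
Step 2 — ω₀ = 1/√(0.1·1.69e-09) = 7.692e+04 rad/s.
Step 3 — f₀ = ω₀/(2π) = 1.224e+04 Hz.

f₀ = 1.224e+04 Hz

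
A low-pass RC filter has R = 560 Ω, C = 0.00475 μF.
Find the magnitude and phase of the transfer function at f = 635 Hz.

Step 1 — Angular frequency: ω = 2π·635 = 3990 rad/s.
Step 2 — Transfer function: H(jω) = 1/(1 + jωRC).
Step 3 — Denominator: 1 + jωRC = 1 + j·3990·560·4.75e-09 = 1 + j0.01061.
Step 4 — H = 0.9999 - j0.01061.
Step 5 — Magnitude: |H| = 0.9999 (-0.0 dB); phase: φ = -0.6°.

|H| = 0.9999 (-0.0 dB), φ = -0.6°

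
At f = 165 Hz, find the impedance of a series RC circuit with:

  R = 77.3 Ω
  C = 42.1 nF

Step 1 — Angular frequency: ω = 2π·f = 2π·165 = 1037 rad/s.
Step 2 — Component impedances:
  R: Z = R = 77.3 Ω
  C: Z = 1/(jωC) = -j/(ω·C) = 0 - j2.291e+04 Ω
Step 3 — Series combination: Z_total = R + C = 77.3 - j2.291e+04 Ω = 2.291e+04∠-89.8° Ω.

Z = 77.3 - j2.291e+04 Ω = 2.291e+04∠-89.8° Ω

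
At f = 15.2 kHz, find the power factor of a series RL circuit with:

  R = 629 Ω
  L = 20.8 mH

Step 1 — Angular frequency: ω = 2π·f = 2π·1.52e+04 = 9.55e+04 rad/s.
Step 2 — Component impedances:
  R: Z = R = 629 Ω
  L: Z = jωL = j·9.55e+04·0.0208 = 0 + j1986 Ω
Step 3 — Series combination: Z_total = R + L = 629 + j1986 Ω = 2084∠72.4° Ω.
Step 4 — Power factor: PF = cos(φ) = Re(Z)/|Z| = 629/2083.7 = 0.3019.
Step 5 — Type: Im(Z) = 1986 ⇒ lagging (phase φ = 72.4°).

PF = 0.3019 (lagging, φ = 72.4°)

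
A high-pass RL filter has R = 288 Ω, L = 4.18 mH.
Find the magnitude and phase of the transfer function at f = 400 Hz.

Step 1 — Angular frequency: ω = 2π·400 = 2513 rad/s.
Step 2 — Transfer function: H(jω) = jωL/(R + jωL).
Step 3 — Numerator jωL = j·10.51; denominator R + jωL = 288 + j10.51.
Step 4 — H = 0.001329 + j0.03643.
Step 5 — Magnitude: |H| = 0.03645 (-28.8 dB); phase: φ = 87.9°.

|H| = 0.03645 (-28.8 dB), φ = 87.9°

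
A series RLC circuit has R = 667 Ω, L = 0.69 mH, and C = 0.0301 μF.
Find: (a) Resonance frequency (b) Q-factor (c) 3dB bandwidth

Step 1 — Resonance: ω₀ = 1/√(LC) = 1/√(0.00069·3.01e-08) = 2.194e+05 rad/s.
Step 2 — f₀ = ω₀/(2π) = 3.492e+04 Hz.
Step 3 — Series Q: Q = ω₀L/R = 2.194e+05·0.00069/667 = 0.227.
Step 4 — Bandwidth: Δω = ω₀/Q = 9.667e+05 rad/s; BW = Δω/(2π) = 1.538e+05 Hz.

(a) f₀ = 3.492e+04 Hz  (b) Q = 0.227  (c) BW = 1.538e+05 Hz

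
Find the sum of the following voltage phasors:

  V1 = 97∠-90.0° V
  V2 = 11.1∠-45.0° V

Step 1 — Convert each phasor to rectangular form:
  V1 = 97·(cos(-90.0°) + j·sin(-90.0°)) = 0 - j97 V
  V2 = 11.1·(cos(-45.0°) + j·sin(-45.0°)) = 7.849 - j7.849 V
Step 2 — Sum components: V_total = 7.849 - j104.8 V.
Step 3 — Convert to polar: |V_total| = 105.1 V, ∠V_total = -85.7°.

V_total = 105.1∠-85.7° V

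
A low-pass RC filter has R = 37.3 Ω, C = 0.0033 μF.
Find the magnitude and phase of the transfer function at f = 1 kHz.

Step 1 — Angular frequency: ω = 2π·1000 = 6283 rad/s.
Step 2 — Transfer function: H(jω) = 1/(1 + jωRC).
Step 3 — Denominator: 1 + jωRC = 1 + j·6283·37.3·3.3e-09 = 1 + j0.0007734.
Step 4 — H = 1 - j0.0007734.
Step 5 — Magnitude: |H| = 1 (-0.0 dB); phase: φ = -0.0°.

|H| = 1 (-0.0 dB), φ = -0.0°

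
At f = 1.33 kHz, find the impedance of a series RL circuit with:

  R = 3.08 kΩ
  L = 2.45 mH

Step 1 — Angular frequency: ω = 2π·f = 2π·1330 = 8357 rad/s.
Step 2 — Component impedances:
  R: Z = R = 3080 Ω
  L: Z = jωL = j·8357·0.00245 = 0 + j20.47 Ω
Step 3 — Series combination: Z_total = R + L = 3080 + j20.47 Ω = 3080∠0.4° Ω.

Z = 3080 + j20.47 Ω = 3080∠0.4° Ω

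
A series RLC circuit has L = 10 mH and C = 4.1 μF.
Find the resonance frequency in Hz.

Step 1 — Resonance condition Im(Z)=0 gives ω₀ = 1/√(LC).
Step 2 — ω₀ = 1/√(0.01·4.1e-06) = 4939 rad/s.
Step 3 — f₀ = ω₀/(2π) = 786 Hz.

f₀ = 786 Hz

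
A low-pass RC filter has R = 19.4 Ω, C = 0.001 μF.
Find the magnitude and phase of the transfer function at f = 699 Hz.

Step 1 — Angular frequency: ω = 2π·699 = 4392 rad/s.
Step 2 — Transfer function: H(jω) = 1/(1 + jωRC).
Step 3 — Denominator: 1 + jωRC = 1 + j·4392·19.4·1e-09 = 1 + j8.52e-05.
Step 4 — H = 1 - j8.52e-05.
Step 5 — Magnitude: |H| = 1 (-0.0 dB); phase: φ = -0.0°.

|H| = 1 (-0.0 dB), φ = -0.0°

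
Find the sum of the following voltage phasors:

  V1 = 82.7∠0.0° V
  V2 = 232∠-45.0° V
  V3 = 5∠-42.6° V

Step 1 — Convert each phasor to rectangular form:
  V1 = 82.7·(cos(0.0°) + j·sin(0.0°)) = 82.7 V
  V2 = 232·(cos(-45.0°) + j·sin(-45.0°)) = 164 - j164 V
  V3 = 5·(cos(-42.6°) + j·sin(-42.6°)) = 3.68 - j3.384 V
Step 2 — Sum components: V_total = 250.4 - j167.4 V.
Step 3 — Convert to polar: |V_total| = 301.2 V, ∠V_total = -33.8°.

V_total = 301.2∠-33.8° V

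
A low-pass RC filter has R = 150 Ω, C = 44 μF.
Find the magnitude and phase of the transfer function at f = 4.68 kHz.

Step 1 — Angular frequency: ω = 2π·4680 = 2.941e+04 rad/s.
Step 2 — Transfer function: H(jω) = 1/(1 + jωRC).
Step 3 — Denominator: 1 + jωRC = 1 + j·2.941e+04·150·4.4e-05 = 1 + j194.1.
Step 4 — H = 2.655e-05 - j0.005153.
Step 5 — Magnitude: |H| = 0.005153 (-45.8 dB); phase: φ = -89.7°.

|H| = 0.005153 (-45.8 dB), φ = -89.7°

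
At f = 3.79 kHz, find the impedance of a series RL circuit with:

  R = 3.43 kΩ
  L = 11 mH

Step 1 — Angular frequency: ω = 2π·f = 2π·3790 = 2.381e+04 rad/s.
Step 2 — Component impedances:
  R: Z = R = 3430 Ω
  L: Z = jωL = j·2.381e+04·0.011 = 0 + j261.9 Ω
Step 3 — Series combination: Z_total = R + L = 3430 + j261.9 Ω = 3440∠4.4° Ω.

Z = 3430 + j261.9 Ω = 3440∠4.4° Ω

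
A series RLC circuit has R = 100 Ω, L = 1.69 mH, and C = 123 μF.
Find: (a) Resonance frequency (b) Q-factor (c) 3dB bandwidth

Step 1 — Resonance: ω₀ = 1/√(LC) = 1/√(0.00169·0.000123) = 2193 rad/s.
Step 2 — f₀ = ω₀/(2π) = 349.1 Hz.
Step 3 — Series Q: Q = ω₀L/R = 2193·0.00169/100 = 0.03707.
Step 4 — Bandwidth: Δω = ω₀/Q = 5.917e+04 rad/s; BW = Δω/(2π) = 9417 Hz.

(a) f₀ = 349.1 Hz  (b) Q = 0.03707  (c) BW = 9417 Hz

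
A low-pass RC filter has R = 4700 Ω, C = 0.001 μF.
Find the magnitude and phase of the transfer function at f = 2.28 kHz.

Step 1 — Angular frequency: ω = 2π·2280 = 1.433e+04 rad/s.
Step 2 — Transfer function: H(jω) = 1/(1 + jωRC).
Step 3 — Denominator: 1 + jωRC = 1 + j·1.433e+04·4700·1e-09 = 1 + j0.06733.
Step 4 — H = 0.9955 - j0.06703.
Step 5 — Magnitude: |H| = 0.9977 (-0.0 dB); phase: φ = -3.9°.

|H| = 0.9977 (-0.0 dB), φ = -3.9°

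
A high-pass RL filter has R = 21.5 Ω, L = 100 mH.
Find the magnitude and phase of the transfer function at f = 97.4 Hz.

Step 1 — Angular frequency: ω = 2π·97.4 = 612 rad/s.
Step 2 — Transfer function: H(jω) = jωL/(R + jωL).
Step 3 — Numerator jωL = j·61.2; denominator R + jωL = 21.5 + j61.2.
Step 4 — H = 0.8901 + j0.3127.
Step 5 — Magnitude: |H| = 0.9435 (-0.5 dB); phase: φ = 19.4°.

|H| = 0.9435 (-0.5 dB), φ = 19.4°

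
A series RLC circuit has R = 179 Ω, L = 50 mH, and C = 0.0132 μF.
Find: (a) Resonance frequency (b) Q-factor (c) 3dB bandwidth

Step 1 — Resonance condition Im(Z)=0 gives ω₀ = 1/√(LC).
Step 2 — ω₀ = 1/√(0.05·1.32e-08) = 3.892e+04 rad/s.
Step 3 — f₀ = ω₀/(2π) = 6195 Hz.
Step 4 — Series Q: Q = ω₀L/R = 3.892e+04·0.05/179 = 10.87.
Step 5 — 3dB bandwidth: Δω = ω₀/Q = 3580 rad/s; BW = Δω/(2π) = 569.8 Hz.

(a) f₀ = 6195 Hz  (b) Q = 10.87  (c) BW = 569.8 Hz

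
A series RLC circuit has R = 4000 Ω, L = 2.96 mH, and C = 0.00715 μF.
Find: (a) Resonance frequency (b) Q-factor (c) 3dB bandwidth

Step 1 — Resonance: ω₀ = 1/√(LC) = 1/√(0.00296·7.15e-09) = 2.174e+05 rad/s.
Step 2 — f₀ = ω₀/(2π) = 3.46e+04 Hz.
Step 3 — Series Q: Q = ω₀L/R = 2.174e+05·0.00296/4000 = 0.1609.
Step 4 — Bandwidth: Δω = ω₀/Q = 1.351e+06 rad/s; BW = Δω/(2π) = 2.151e+05 Hz.

(a) f₀ = 3.46e+04 Hz  (b) Q = 0.1609  (c) BW = 2.151e+05 Hz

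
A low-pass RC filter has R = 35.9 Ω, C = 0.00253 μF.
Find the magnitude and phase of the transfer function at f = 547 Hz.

Step 1 — Angular frequency: ω = 2π·547 = 3437 rad/s.
Step 2 — Transfer function: H(jω) = 1/(1 + jωRC).
Step 3 — Denominator: 1 + jωRC = 1 + j·3437·35.9·2.53e-09 = 1 + j0.0003122.
Step 4 — H = 1 - j0.0003122.
Step 5 — Magnitude: |H| = 1 (-0.0 dB); phase: φ = -0.0°.

|H| = 1 (-0.0 dB), φ = -0.0°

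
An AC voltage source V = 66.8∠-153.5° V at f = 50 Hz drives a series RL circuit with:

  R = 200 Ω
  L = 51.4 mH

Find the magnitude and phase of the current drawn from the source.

Step 1 — Angular frequency: ω = 2π·f = 2π·50 = 314.2 rad/s.
Step 2 — Component impedances:
  R: Z = R = 200 Ω
  L: Z = jωL = j·314.2·0.0514 = 0 + j16.15 Ω
Step 3 — Series combination: Z_total = R + L = 200 + j16.15 Ω = 200.7∠4.6° Ω.
Step 4 — Source phasor: V = 66.8∠-153.5° V = -59.78 - j29.81 V.
Step 5 — Ohm's law: I = V / Z_total = (-59.78 - j29.81) / (200 + j16.15) = -0.3089 - j0.1241 A.
Step 6 — Convert to polar: |I| = 0.3329 A, ∠I = -158.1°.

I = 0.3329∠-158.1° A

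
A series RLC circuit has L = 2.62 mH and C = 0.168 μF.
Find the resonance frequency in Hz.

Step 1 — Resonance condition Im(Z)=0 gives ω₀ = 1/√(LC).
Step 2 — ω₀ = 1/√(0.00262·1.68e-07) = 4.766e+04 rad/s.
Step 3 — f₀ = ω₀/(2π) = 7586 Hz.

f₀ = 7586 Hz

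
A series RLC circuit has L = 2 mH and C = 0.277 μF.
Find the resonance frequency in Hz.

Step 1 — Resonance condition Im(Z)=0 gives ω₀ = 1/√(LC).
Step 2 — ω₀ = 1/√(0.002·2.77e-07) = 4.249e+04 rad/s.
Step 3 — f₀ = ω₀/(2π) = 6762 Hz.

f₀ = 6762 Hz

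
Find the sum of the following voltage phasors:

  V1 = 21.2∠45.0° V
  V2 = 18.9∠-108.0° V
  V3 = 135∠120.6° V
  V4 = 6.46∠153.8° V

Step 1 — Convert each phasor to rectangular form:
  V1 = 21.2·(cos(45.0°) + j·sin(45.0°)) = 14.99 + j14.99 V
  V2 = 18.9·(cos(-108.0°) + j·sin(-108.0°)) = -5.84 - j17.97 V
  V3 = 135·(cos(120.6°) + j·sin(120.6°)) = -68.72 + j116.2 V
  V4 = 6.46·(cos(153.8°) + j·sin(153.8°)) = -5.796 + j2.852 V
Step 2 — Sum components: V_total = -65.37 + j116.1 V.
Step 3 — Convert to polar: |V_total| = 133.2 V, ∠V_total = 119.4°.

V_total = 133.2∠119.4° V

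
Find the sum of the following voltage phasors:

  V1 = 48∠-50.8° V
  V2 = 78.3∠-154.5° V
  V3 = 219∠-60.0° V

Step 1 — Convert each phasor to rectangular form:
  V1 = 48·(cos(-50.8°) + j·sin(-50.8°)) = 30.34 - j37.2 V
  V2 = 78.3·(cos(-154.5°) + j·sin(-154.5°)) = -70.67 - j33.71 V
  V3 = 219·(cos(-60.0°) + j·sin(-60.0°)) = 109.5 - j189.7 V
Step 2 — Sum components: V_total = 69.16 - j260.6 V.
Step 3 — Convert to polar: |V_total| = 269.6 V, ∠V_total = -75.1°.

V_total = 269.6∠-75.1° V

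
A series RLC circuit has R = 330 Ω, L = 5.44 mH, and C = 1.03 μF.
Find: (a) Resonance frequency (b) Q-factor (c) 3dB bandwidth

Step 1 — Resonance condition Im(Z)=0 gives ω₀ = 1/√(LC).
Step 2 — ω₀ = 1/√(0.00544·1.03e-06) = 1.336e+04 rad/s.
Step 3 — f₀ = ω₀/(2π) = 2126 Hz.
Step 4 — Series Q: Q = ω₀L/R = 1.336e+04·0.00544/330 = 0.2202.
Step 5 — 3dB bandwidth: Δω = ω₀/Q = 6.066e+04 rad/s; BW = Δω/(2π) = 9655 Hz.

(a) f₀ = 2126 Hz  (b) Q = 0.2202  (c) BW = 9655 Hz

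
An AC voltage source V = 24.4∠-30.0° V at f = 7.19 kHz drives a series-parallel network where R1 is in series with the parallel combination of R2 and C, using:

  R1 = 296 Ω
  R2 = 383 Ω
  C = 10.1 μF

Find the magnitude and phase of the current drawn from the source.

Step 1 — Angular frequency: ω = 2π·f = 2π·7190 = 4.518e+04 rad/s.
Step 2 — Component impedances:
  R1: Z = R = 296 Ω
  R2: Z = R = 383 Ω
  C: Z = 1/(jωC) = -j/(ω·C) = 0 - j2.192 Ω
Step 3 — Parallel branch: R2 || C = 1/(1/R2 + 1/C) = 0.01254 - j2.192 Ω.
Step 4 — Series with R1: Z_total = R1 + (R2 || C) = 296 - j2.192 Ω = 296∠-0.4° Ω.
Step 5 — Source phasor: V = 24.4∠-30.0° V = 21.13 - j12.2 V.
Step 6 — Ohm's law: I = V / Z_total = (21.13 - j12.2) / (296 - j2.192) = 0.07169 - j0.04068 A.
Step 7 — Convert to polar: |I| = 0.08243 A, ∠I = -29.6°.

I = 0.08243∠-29.6° A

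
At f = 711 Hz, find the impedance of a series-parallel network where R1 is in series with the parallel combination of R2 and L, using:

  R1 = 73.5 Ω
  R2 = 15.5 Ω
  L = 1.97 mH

Step 1 — Angular frequency: ω = 2π·f = 2π·711 = 4467 rad/s.
Step 2 — Component impedances:
  R1: Z = R = 73.5 Ω
  R2: Z = R = 15.5 Ω
  L: Z = jωL = j·4467·0.00197 = 0 + j8.801 Ω
Step 3 — Parallel branch: R2 || L = 1/(1/R2 + 1/L) = 3.779 + j6.655 Ω.
Step 4 — Series with R1: Z_total = R1 + (R2 || L) = 77.28 + j6.655 Ω = 77.56∠4.9° Ω.

Z = 77.28 + j6.655 Ω = 77.56∠4.9° Ω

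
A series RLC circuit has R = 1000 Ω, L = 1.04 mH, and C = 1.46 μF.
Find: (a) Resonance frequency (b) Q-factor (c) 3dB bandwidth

Step 1 — Resonance condition Im(Z)=0 gives ω₀ = 1/√(LC).
Step 2 — ω₀ = 1/√(0.00104·1.46e-06) = 2.566e+04 rad/s.
Step 3 — f₀ = ω₀/(2π) = 4084 Hz.
Step 4 — Series Q: Q = ω₀L/R = 2.566e+04·0.00104/1000 = 0.02669.
Step 5 — 3dB bandwidth: Δω = ω₀/Q = 9.615e+05 rad/s; BW = Δω/(2π) = 1.53e+05 Hz.

(a) f₀ = 4084 Hz  (b) Q = 0.02669  (c) BW = 1.53e+05 Hz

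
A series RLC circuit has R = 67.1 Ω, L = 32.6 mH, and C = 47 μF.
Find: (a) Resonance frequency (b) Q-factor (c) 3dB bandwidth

Step 1 — Resonance condition Im(Z)=0 gives ω₀ = 1/√(LC).
Step 2 — ω₀ = 1/√(0.0326·4.7e-05) = 807.9 rad/s.
Step 3 — f₀ = ω₀/(2π) = 128.6 Hz.
Step 4 — Series Q: Q = ω₀L/R = 807.9·0.0326/67.1 = 0.3925.
Step 5 — 3dB bandwidth: Δω = ω₀/Q = 2058 rad/s; BW = Δω/(2π) = 327.6 Hz.

(a) f₀ = 128.6 Hz  (b) Q = 0.3925  (c) BW = 327.6 Hz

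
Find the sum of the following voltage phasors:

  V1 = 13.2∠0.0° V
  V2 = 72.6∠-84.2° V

Step 1 — Convert each phasor to rectangular form:
  V1 = 13.2·(cos(0.0°) + j·sin(0.0°)) = 13.2 V
  V2 = 72.6·(cos(-84.2°) + j·sin(-84.2°)) = 7.337 - j72.23 V
Step 2 — Sum components: V_total = 20.54 - j72.23 V.
Step 3 — Convert to polar: |V_total| = 75.09 V, ∠V_total = -74.1°.

V_total = 75.09∠-74.1° V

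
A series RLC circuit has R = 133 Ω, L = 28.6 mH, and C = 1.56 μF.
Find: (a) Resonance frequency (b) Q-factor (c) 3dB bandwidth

Step 1 — Resonance: ω₀ = 1/√(LC) = 1/√(0.0286·1.56e-06) = 4734 rad/s.
Step 2 — f₀ = ω₀/(2π) = 753.5 Hz.
Step 3 — Series Q: Q = ω₀L/R = 4734·0.0286/133 = 1.018.
Step 4 — Bandwidth: Δω = ω₀/Q = 4650 rad/s; BW = Δω/(2π) = 740.1 Hz.

(a) f₀ = 753.5 Hz  (b) Q = 1.018  (c) BW = 740.1 Hz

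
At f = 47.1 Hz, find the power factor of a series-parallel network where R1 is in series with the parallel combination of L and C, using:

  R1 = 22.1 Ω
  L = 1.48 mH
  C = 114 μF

Step 1 — Angular frequency: ω = 2π·f = 2π·47.1 = 295.9 rad/s.
Step 2 — Component impedances:
  R1: Z = R = 22.1 Ω
  L: Z = jωL = j·295.9·0.00148 = 0 + j0.438 Ω
  C: Z = 1/(jωC) = -j/(ω·C) = 0 - j29.64 Ω
Step 3 — Parallel branch: L || C = 1/(1/L + 1/C) = 0 + j0.4446 Ω.
Step 4 — Series with R1: Z_total = R1 + (L || C) = 22.1 + j0.4446 Ω = 22.1∠1.2° Ω.
Step 5 — Power factor: PF = cos(φ) = Re(Z)/|Z| = 22.1/22.104 = 0.9998.
Step 6 — Type: Im(Z) = 0.4446 ⇒ lagging (phase φ = 1.2°).

PF = 0.9998 (lagging, φ = 1.2°)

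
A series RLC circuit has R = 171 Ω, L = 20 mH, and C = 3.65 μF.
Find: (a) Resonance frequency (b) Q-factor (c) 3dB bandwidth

Step 1 — Resonance: ω₀ = 1/√(LC) = 1/√(0.02·3.65e-06) = 3701 rad/s.
Step 2 — f₀ = ω₀/(2π) = 589.1 Hz.
Step 3 — Series Q: Q = ω₀L/R = 3701·0.02/171 = 0.4329.
Step 4 — Bandwidth: Δω = ω₀/Q = 8550 rad/s; BW = Δω/(2π) = 1361 Hz.

(a) f₀ = 589.1 Hz  (b) Q = 0.4329  (c) BW = 1361 Hz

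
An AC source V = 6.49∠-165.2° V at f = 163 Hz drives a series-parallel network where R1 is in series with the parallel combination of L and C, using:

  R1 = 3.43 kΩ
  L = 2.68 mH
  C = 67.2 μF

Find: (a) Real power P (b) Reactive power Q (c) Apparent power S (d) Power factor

Step 1 — Angular frequency: ω = 2π·f = 2π·163 = 1024 rad/s.
Step 2 — Component impedances:
  R1: Z = R = 3430 Ω
  L: Z = jωL = j·1024·0.00268 = 0 + j2.745 Ω
  C: Z = 1/(jωC) = -j/(ω·C) = 0 - j14.53 Ω
Step 3 — Parallel branch: L || C = 1/(1/L + 1/C) = 0 + j3.384 Ω.
Step 4 — Series with R1: Z_total = R1 + (L || C) = 3430 + j3.384 Ω = 3430∠0.1° Ω.
Step 5 — Source phasor: V = 6.49∠-165.2° V = -6.275 - j1.658 V.
Step 6 — Current: I = V / Z = -0.00183 - j0.0004815 A = 0.001892∠-165.3° A.
Step 7 — Complex power: S = V·I* = 0.01228 + j1.212e-05 VA.
Step 8 — Real power: P = Re(S) = 0.01228 W.
Step 9 — Reactive power: Q = Im(S) = 1.212e-05 VAR.
Step 10 — Apparent power: |S| = 0.01228 VA.
Step 11 — Power factor: PF = P/|S| = 1 (lagging).

(a) P = 0.01228 W  (b) Q = 1.212e-05 VAR  (c) S = 0.01228 VA  (d) PF = 1 (lagging)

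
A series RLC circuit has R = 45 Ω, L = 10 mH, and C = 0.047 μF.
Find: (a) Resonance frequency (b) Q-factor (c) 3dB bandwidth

Step 1 — Resonance: ω₀ = 1/√(LC) = 1/√(0.01·4.7e-08) = 4.613e+04 rad/s.
Step 2 — f₀ = ω₀/(2π) = 7341 Hz.
Step 3 — Series Q: Q = ω₀L/R = 4.613e+04·0.01/45 = 10.25.
Step 4 — Bandwidth: Δω = ω₀/Q = 4500 rad/s; BW = Δω/(2π) = 716.2 Hz.

(a) f₀ = 7341 Hz  (b) Q = 10.25  (c) BW = 716.2 Hz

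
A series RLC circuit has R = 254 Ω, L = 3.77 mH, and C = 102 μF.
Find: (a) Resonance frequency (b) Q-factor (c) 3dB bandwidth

Step 1 — Resonance: ω₀ = 1/√(LC) = 1/√(0.00377·0.000102) = 1613 rad/s.
Step 2 — f₀ = ω₀/(2π) = 256.7 Hz.
Step 3 — Series Q: Q = ω₀L/R = 1613·0.00377/254 = 0.02394.
Step 4 — Bandwidth: Δω = ω₀/Q = 6.737e+04 rad/s; BW = Δω/(2π) = 1.072e+04 Hz.

(a) f₀ = 256.7 Hz  (b) Q = 0.02394  (c) BW = 1.072e+04 Hz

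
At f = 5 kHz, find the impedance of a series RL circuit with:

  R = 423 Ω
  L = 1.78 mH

Step 1 — Angular frequency: ω = 2π·f = 2π·5000 = 3.142e+04 rad/s.
Step 2 — Component impedances:
  R: Z = R = 423 Ω
  L: Z = jωL = j·3.142e+04·0.00178 = 0 + j55.92 Ω
Step 3 — Series combination: Z_total = R + L = 423 + j55.92 Ω = 426.7∠7.5° Ω.

Z = 423 + j55.92 Ω = 426.7∠7.5° Ω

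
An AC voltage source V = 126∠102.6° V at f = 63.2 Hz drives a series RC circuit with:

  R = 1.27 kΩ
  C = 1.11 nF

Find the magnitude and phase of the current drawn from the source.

Step 1 — Angular frequency: ω = 2π·f = 2π·63.2 = 397.1 rad/s.
Step 2 — Component impedances:
  R: Z = R = 1270 Ω
  C: Z = 1/(jωC) = -j/(ω·C) = 0 - j2.269e+06 Ω
Step 3 — Series combination: Z_total = R + C = 1270 - j2.269e+06 Ω = 2.269e+06∠-90.0° Ω.
Step 4 — Source phasor: V = 126∠102.6° V = -27.49 + j123 V.
Step 5 — Ohm's law: I = V / Z_total = (-27.49 + j123) / (1270 - j2.269e+06) = -5.421e-05 - j1.208e-05 A.
Step 6 — Convert to polar: |I| = 5.554e-05 A, ∠I = -167.4°.

I = 5.554e-05∠-167.4° A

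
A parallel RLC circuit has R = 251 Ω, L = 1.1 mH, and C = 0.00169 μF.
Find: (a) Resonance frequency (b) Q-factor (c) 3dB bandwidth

Step 1 — Resonance: ω₀ = 1/√(LC) = 1/√(0.0011·1.69e-09) = 7.334e+05 rad/s.
Step 2 — f₀ = ω₀/(2π) = 1.167e+05 Hz.
Step 3 — Parallel Q: Q = R/(ω₀L) = 251/(7.334e+05·0.0011) = 0.3111.
Step 4 — Bandwidth: Δω = ω₀/Q = 2.357e+06 rad/s; BW = Δω/(2π) = 3.752e+05 Hz.

(a) f₀ = 1.167e+05 Hz  (b) Q = 0.3111  (c) BW = 3.752e+05 Hz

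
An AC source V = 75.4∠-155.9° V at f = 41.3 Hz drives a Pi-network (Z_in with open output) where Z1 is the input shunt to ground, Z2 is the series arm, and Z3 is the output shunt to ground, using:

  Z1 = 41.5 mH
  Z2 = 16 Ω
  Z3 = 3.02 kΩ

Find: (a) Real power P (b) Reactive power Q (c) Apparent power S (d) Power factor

Step 1 — Angular frequency: ω = 2π·f = 2π·41.3 = 259.5 rad/s.
Step 2 — Component impedances:
  Z1: Z = jωL = j·259.5·0.0415 = 0 + j10.77 Ω
  Z2: Z = R = 16 Ω
  Z3: Z = R = 3020 Ω
Step 3 — With open output, the series arm Z2 and the output shunt Z3 appear in series to ground: Z2 + Z3 = 3036 Ω.
Step 4 — Parallel with input shunt Z1: Z_in = Z1 || (Z2 + Z3) = 0.0382 + j10.77 Ω = 10.77∠89.8° Ω.
Step 5 — Source phasor: V = 75.4∠-155.9° V = -68.83 - j30.79 V.
Step 6 — Current: I = V / Z = -2.882 + j6.381 A = 7.002∠114.3° A.
Step 7 — Complex power: S = V·I* = 1.873 + j527.9 VA.
Step 8 — Real power: P = Re(S) = 1.873 W.
Step 9 — Reactive power: Q = Im(S) = 527.9 VAR.
Step 10 — Apparent power: |S| = 527.9 VA.
Step 11 — Power factor: PF = P/|S| = 0.003547 (lagging).

(a) P = 1.873 W  (b) Q = 527.9 VAR  (c) S = 527.9 VA  (d) PF = 0.003547 (lagging)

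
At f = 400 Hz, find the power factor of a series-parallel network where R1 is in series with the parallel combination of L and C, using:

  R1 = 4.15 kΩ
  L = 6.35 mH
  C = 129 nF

Step 1 — Angular frequency: ω = 2π·f = 2π·400 = 2513 rad/s.
Step 2 — Component impedances:
  R1: Z = R = 4150 Ω
  L: Z = jωL = j·2513·0.00635 = 0 + j15.96 Ω
  C: Z = 1/(jωC) = -j/(ω·C) = 0 - j3084 Ω
Step 3 — Parallel branch: L || C = 1/(1/L + 1/C) = 0 + j16.04 Ω.
Step 4 — Series with R1: Z_total = R1 + (L || C) = 4150 + j16.04 Ω = 4150∠0.2° Ω.
Step 5 — Power factor: PF = cos(φ) = Re(Z)/|Z| = 4150/4150 = 1.
Step 6 — Type: Im(Z) = 16.04 ⇒ lagging (phase φ = 0.2°).

PF = 1 (lagging, φ = 0.2°)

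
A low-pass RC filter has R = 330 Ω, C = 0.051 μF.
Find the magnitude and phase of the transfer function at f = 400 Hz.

Step 1 — Angular frequency: ω = 2π·400 = 2513 rad/s.
Step 2 — Transfer function: H(jω) = 1/(1 + jωRC).
Step 3 — Denominator: 1 + jωRC = 1 + j·2513·330·5.1e-08 = 1 + j0.0423.
Step 4 — H = 0.9982 - j0.04222.
Step 5 — Magnitude: |H| = 0.9991 (-0.0 dB); phase: φ = -2.4°.

|H| = 0.9991 (-0.0 dB), φ = -2.4°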